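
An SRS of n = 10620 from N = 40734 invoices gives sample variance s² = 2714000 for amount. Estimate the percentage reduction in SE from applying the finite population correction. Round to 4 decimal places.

f = n/N = 10620/40734 = 0.26071586.
SE_no-fpc = √(s²/n) = 15.986105; SE_fpc = √((1−f)s²/n) = 13.745114.
Ratio = √(1−f) = 0.85981634. Reduction = 100·(1 − 0.85981634) = 14.0184%.

14.0184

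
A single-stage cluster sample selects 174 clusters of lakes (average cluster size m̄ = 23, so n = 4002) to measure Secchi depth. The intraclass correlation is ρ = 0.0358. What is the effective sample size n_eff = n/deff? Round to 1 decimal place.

deff = 1 + (23 − 1)·0.0358 = 1 + 0.7876 = 1.7876.
n_eff = 4002 / 1.7876 = 2238.8.

2238.8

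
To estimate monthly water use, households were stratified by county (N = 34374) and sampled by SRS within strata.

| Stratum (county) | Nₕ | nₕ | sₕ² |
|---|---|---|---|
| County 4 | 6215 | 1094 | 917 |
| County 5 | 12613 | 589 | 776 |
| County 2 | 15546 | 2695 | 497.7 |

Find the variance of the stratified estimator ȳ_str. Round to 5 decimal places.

Var(ȳ_str) = Σₕ Wₕ²(1 − fₕ)sₕ²/nₕ with Wₕ = Nₕ/N, N = 34374.
County 4: Wₕ = 0.18080526; term = 0.18080526²·(1 − 0.17602574)·917/1094 = 0.02257812.
County 5: Wₕ = 0.36693431; term = 0.36693431²·(1 − 0.04669785)·776/589 = 0.16910391.
County 2: Wₕ = 0.45226043; term = 0.45226043²·(1 − 0.17335649)·497.7/2695 = 0.031225134.
Sum = 0.22290716.

0.22291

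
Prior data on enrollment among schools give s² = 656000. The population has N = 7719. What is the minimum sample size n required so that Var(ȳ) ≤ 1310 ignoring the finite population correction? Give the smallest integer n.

Without fpc, n₀ = s²/D = 656000/1310 = 500.7634.
Rounding up, n = 501.

501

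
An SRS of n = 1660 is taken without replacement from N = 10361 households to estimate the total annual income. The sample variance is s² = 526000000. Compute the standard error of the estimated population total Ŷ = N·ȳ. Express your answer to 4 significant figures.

5.345 × 10^6

Var(Ŷ) = N²·Var(ȳ) = N²·(1 − n/N)·s²/n.
f = 1660/10361 = 0.16021620; Var(ȳ) = 0.83978380·526000000/1660 = 266100.17.
Var(Ŷ) = 10361² · 266100.17 = 2.8565939 × 10^13.
SE(Ŷ) = √(2.8565939 × 10^13) = 5.345 × 10^6.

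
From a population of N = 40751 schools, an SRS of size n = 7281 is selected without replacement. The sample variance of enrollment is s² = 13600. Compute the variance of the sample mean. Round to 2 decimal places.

1.53

Under SRS without replacement, Var(ȳ) = (1 − f)·s²/n with f = n/N = 7281/40751 = 0.17867046.
Var(ȳ) = (1 − 0.17867046)·13600/7281 = 0.82132954·1.8678753 = 1.5341412.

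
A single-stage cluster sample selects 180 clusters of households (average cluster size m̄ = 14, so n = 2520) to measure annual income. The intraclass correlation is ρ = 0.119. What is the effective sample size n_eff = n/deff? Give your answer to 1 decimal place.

deff = 1 + (14 − 1)·0.119 = 1 + 1.547 = 2.547.
n_eff = 2520 / 2.547 = 989.4.

989.4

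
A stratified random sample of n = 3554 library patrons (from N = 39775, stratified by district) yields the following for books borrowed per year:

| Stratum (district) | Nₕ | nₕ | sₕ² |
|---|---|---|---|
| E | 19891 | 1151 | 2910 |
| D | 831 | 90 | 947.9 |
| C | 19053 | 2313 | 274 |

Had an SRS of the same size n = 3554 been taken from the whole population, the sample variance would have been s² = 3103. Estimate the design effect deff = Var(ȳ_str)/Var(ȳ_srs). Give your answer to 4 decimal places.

0.7844

Var(ȳ_str) = Σ Wₕ²(1−fₕ)sₕ²/nₕ with Wₕ = Nₕ/39775:
  E: (19891/39775)²·(1−1151/19891)·2910/1151 = 0.59569437
  D: (831/39775)²·(1−90/831)·947.9/90 = 0.0040993865
  C: (19053/39775)²·(1−2313/19053)·274/2313 = 0.023882147
  → Var(ȳ_str) = 0.6236759.
Var(ȳ_srs) = (1 − 3554/39775)·3103/3554 = 0.7950869.
deff = 0.6236759 / 0.7950869 = 0.7844.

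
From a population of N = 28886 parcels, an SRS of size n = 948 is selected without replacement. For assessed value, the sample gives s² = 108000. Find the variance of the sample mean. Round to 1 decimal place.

Under SRS without replacement, Var(ȳ) = (1 − f)·s²/n with f = n/N = 948/28886 = 0.03281867.
Var(ȳ) = (1 − 0.03281867)·108000/948 = 0.96718133·113.92405 = 110.18522.

110.2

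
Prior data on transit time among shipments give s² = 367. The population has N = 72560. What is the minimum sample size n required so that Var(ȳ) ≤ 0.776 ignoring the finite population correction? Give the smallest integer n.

Without fpc, n₀ = s²/D = 367/0.776 = 472.9381.
Rounding up, n = 473.

473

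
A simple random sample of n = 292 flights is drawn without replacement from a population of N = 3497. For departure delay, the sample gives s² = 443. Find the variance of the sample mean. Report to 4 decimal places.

1.3904

Under SRS without replacement, Var(ȳ) = (1 − f)·s²/n with f = n/N = 292/3497 = 0.08350014.
Var(ȳ) = (1 − 0.08350014)·443/292 = 0.91649986·1.5171233 = 1.3904433.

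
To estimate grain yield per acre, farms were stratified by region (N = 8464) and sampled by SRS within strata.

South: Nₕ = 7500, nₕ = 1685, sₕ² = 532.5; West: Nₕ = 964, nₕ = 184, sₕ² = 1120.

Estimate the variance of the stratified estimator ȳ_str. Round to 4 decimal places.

0.2563

Var(ȳ_str) = Σₕ Wₕ²(1 − fₕ)sₕ²/nₕ with Wₕ = Nₕ/N, N = 8464.
South: Wₕ = 0.88610586; term = 0.88610586²·(1 − 0.22466667)·532.5/1685 = 0.19238862.
West: Wₕ = 0.11389414; term = 0.11389414²·(1 − 0.19087137)·1120/184 = 0.063888182.
Sum = 0.2562768.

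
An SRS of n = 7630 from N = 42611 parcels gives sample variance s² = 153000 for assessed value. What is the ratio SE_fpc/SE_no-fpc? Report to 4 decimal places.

0.9061

f = n/N = 7630/42611 = 0.17906174.
SE_no-fpc = √(s²/n) = 4.4779934; SE_fpc = √((1−f)s²/n) = 4.0573147.
Ratio = √(1−f) = 0.90605643.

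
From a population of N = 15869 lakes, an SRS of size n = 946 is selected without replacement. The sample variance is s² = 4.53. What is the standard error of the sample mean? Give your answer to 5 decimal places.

0.06711

Under SRS without replacement, Var(ȳ) = (1 − f)·s²/n with f = n/N = 946/15869 = 0.05961308.
Var(ȳ) = (1 − 0.05961308)·4.53/946 = 0.94038692·0.0047885835 = 0.0045031213.
SE(ȳ) = √(0.0045031213) = 0.06711.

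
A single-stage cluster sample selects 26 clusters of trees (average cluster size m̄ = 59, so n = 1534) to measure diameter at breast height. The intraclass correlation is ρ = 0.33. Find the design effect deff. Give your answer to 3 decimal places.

20.140

deff = 1 + (59 − 1)·0.33 = 1 + 19.14 = 20.14.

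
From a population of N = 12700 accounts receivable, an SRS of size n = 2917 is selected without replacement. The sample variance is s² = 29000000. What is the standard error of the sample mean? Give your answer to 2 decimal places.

Under SRS without replacement, Var(ȳ) = (1 − f)·s²/n with f = n/N = 2917/12700 = 0.22968504.
Var(ȳ) = (1 − 0.22968504)·29000000/2917 = 0.77031496·9941.7209 = 7658.2564.
SE(ȳ) = √(7658.2564) = 87.51.

87.51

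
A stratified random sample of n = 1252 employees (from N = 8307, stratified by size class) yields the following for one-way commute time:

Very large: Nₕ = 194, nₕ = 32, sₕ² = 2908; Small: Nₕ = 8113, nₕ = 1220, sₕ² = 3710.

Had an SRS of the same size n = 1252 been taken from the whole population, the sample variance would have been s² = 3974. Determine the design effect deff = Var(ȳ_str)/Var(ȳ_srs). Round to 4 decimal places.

Var(ȳ_str) = Σ Wₕ²(1−fₕ)sₕ²/nₕ with Wₕ = Nₕ/8307:
  Very large: (194/8307)²·(1−32/194)·2908/32 = 0.041387839
  Small: (8113/8307)²·(1−1220/8113)·3710/1220 = 2.4644239
  → Var(ȳ_str) = 2.5058117.
Var(ȳ_srs) = (1 − 1252/8307)·3974/1252 = 2.6957297.
deff = 2.5058117 / 2.6957297 = 0.9295.

0.9295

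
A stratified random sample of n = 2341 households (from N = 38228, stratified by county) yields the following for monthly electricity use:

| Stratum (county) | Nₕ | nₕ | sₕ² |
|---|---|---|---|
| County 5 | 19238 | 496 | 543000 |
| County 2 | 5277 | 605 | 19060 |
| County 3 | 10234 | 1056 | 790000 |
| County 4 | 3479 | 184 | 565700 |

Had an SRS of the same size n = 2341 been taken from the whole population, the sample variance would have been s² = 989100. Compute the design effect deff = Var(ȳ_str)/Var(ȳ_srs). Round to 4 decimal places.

0.8644

Var(ȳ_str) = Σ Wₕ²(1−fₕ)sₕ²/nₕ with Wₕ = Nₕ/38228:
  County 5: (19238/38228)²·(1−496/19238)·543000/496 = 270.1039
  County 2: (5277/38228)²·(1−605/5277)·19060/605 = 0.53148902
  County 3: (10234/38228)²·(1−1056/10234)·790000/1056 = 48.083213
  County 4: (3479/38228)²·(1−184/3479)·565700/184 = 24.116543
  → Var(ȳ_str) = 342.83515.
Var(ȳ_srs) = (1 − 2341/38228)·989100/2341 = 396.63804.
deff = 342.83515 / 396.63804 = 0.8644.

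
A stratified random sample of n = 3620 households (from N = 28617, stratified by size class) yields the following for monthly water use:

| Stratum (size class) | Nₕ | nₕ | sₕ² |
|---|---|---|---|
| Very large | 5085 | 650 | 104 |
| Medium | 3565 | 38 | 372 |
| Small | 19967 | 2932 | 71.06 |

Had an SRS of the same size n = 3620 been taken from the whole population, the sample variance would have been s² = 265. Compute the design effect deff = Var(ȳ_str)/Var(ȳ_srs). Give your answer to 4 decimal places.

Var(ȳ_str) = Σ Wₕ²(1−fₕ)sₕ²/nₕ with Wₕ = Nₕ/28617:
  Very large: (5085/28617)²·(1−650/5085)·104/650 = 0.0044061204
  Medium: (3565/28617)²·(1−38/3565)·372/38 = 0.15030594
  Small: (19967/28617)²·(1−2932/19967)·71.06/2932 = 0.010066256
  → Var(ȳ_str) = 0.16477832.
Var(ȳ_srs) = (1 − 3620/28617)·265/3620 = 0.06394419.
deff = 0.16477832 / 0.06394419 = 2.5769.

2.5769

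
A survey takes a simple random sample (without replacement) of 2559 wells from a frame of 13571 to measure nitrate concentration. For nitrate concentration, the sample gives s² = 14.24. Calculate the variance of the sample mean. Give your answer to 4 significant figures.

Under SRS without replacement, Var(ȳ) = (1 − f)·s²/n with f = n/N = 2559/13571 = 0.18856385.
Var(ȳ) = (1 − 0.18856385)·14.24/2559 = 0.81143615·0.0055646737 = 0.0045153774.

0.004515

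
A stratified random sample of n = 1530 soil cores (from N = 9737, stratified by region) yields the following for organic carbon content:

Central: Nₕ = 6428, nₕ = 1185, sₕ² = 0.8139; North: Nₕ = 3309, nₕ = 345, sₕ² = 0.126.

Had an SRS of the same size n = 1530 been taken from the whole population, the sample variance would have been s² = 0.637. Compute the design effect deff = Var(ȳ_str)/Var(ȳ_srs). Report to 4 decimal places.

0.8034

Var(ȳ_str) = Σ Wₕ²(1−fₕ)sₕ²/nₕ with Wₕ = Nₕ/9737:
  Central: (6428/9737)²·(1−1185/6428)·0.8139/1185 = 2.4415076 × 10^-4
  North: (3309/9737)²·(1−345/3309)·0.126/345 = 3.7781229 × 10^-5
  → Var(ȳ_str) = 2.8193199 × 10^-4.
Var(ȳ_srs) = (1 − 1530/9737)·0.637/1530 = 3.5091931 × 10^-4.
deff = (2.8193199 × 10^-4) / (3.5091931 × 10^-4) = 0.8034.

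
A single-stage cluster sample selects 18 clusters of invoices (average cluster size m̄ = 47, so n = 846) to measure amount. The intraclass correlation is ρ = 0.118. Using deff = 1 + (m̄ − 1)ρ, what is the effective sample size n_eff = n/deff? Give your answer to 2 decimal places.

deff = 1 + (47 − 1)·0.118 = 1 + 5.428 = 6.428.
n_eff = 846 / 6.428 = 131.61.

131.61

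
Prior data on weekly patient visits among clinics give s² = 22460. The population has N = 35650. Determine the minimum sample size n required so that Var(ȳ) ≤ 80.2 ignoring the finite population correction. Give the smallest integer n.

281

Without fpc, n₀ = s²/D = 22460/80.2 = 280.0499.
Rounding up, n = 281.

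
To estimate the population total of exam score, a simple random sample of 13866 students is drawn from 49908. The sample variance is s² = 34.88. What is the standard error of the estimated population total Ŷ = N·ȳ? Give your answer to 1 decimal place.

2127.2

Var(Ŷ) = N²·Var(ȳ) = N²·(1 − n/N)·s²/n.
f = 13866/49908 = 0.27783121; Var(ȳ) = 0.72216879·34.88/13866 = 0.0018166196.
Var(Ŷ) = 49908² · 0.0018166196 = 4.5248515 × 10^6.
SE(Ŷ) = √(4.5248515 × 10^6) = 2127.2.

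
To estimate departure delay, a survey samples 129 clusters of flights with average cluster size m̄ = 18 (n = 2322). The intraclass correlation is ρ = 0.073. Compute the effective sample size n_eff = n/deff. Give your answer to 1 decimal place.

deff = 1 + (18 − 1)·0.073 = 1 + 1.241 = 2.241.
n_eff = 2322 / 2.241 = 1036.1.

1036.1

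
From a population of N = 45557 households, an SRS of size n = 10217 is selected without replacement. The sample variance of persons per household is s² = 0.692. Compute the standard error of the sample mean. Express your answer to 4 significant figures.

Under SRS without replacement, Var(ȳ) = (1 − f)·s²/n with f = n/N = 10217/45557 = 0.22426850.
Var(ȳ) = (1 − 0.22426850)·0.692/10217 = 0.77573150·6.7730253 × 10^-5 = 5.2540491 × 10^-5.
SE(ȳ) = √(5.2540491 × 10^-5) = 0.007248.

0.007248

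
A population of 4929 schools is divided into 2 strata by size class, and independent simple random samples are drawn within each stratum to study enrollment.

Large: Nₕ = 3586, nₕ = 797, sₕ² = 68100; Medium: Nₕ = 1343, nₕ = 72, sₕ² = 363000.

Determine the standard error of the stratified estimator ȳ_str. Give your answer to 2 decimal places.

Var(ȳ_str) = Σₕ Wₕ²(1 − fₕ)sₕ²/nₕ with Wₕ = Nₕ/N, N = 4929.
Large: Wₕ = 0.72753094; term = 0.72753094²·(1 − 0.22225321)·68100/797 = 35.174664.
Medium: Wₕ = 0.27246906; term = 0.27246906²·(1 − 0.05361132)·363000/72 = 354.22406.
Sum = 389.39872.
SE = √(389.39872) = 19.73.

19.73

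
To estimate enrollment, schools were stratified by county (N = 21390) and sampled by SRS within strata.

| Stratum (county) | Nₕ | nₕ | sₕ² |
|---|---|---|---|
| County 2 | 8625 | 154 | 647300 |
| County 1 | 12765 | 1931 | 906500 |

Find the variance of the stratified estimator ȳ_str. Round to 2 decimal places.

813.11

Var(ȳ_str) = Σₕ Wₕ²(1 − fₕ)sₕ²/nₕ with Wₕ = Nₕ/N, N = 21390.
County 2: Wₕ = 0.40322581; term = 0.40322581²·(1 − 0.01785507)·647300/154 = 671.20797.
County 1: Wₕ = 0.59677419; term = 0.59677419²·(1 − 0.15127301)·906500/1931 = 141.89713.
Sum = 813.1051.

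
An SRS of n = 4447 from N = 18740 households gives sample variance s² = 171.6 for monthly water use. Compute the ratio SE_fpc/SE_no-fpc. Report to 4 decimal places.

f = n/N = 4447/18740 = 0.23729989.
SE_no-fpc = √(s²/n) = 0.19643781; SE_fpc = √((1−f)s²/n) = 0.17155445.
Ratio = √(1−f) = 0.87332703.

0.8733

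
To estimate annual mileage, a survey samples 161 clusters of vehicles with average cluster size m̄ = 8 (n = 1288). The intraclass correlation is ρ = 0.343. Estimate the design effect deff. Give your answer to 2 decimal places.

deff = 1 + (8 − 1)·0.343 = 1 + 2.401 = 3.401.

3.40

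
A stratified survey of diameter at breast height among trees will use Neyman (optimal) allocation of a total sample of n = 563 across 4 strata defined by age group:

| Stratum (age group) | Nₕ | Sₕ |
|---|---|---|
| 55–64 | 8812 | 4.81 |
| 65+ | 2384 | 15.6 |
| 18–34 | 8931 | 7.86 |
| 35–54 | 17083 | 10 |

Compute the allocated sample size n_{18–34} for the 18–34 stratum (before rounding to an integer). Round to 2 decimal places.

Neyman allocation: nₕ = n·NₕSₕ / Σⱼ NⱼSⱼ.
Σ NⱼSⱼ = 8812·4.81 + 2384·15.6 + 8931·7.86 + 17083·10 = 320603.78.
n_{18–34} = 563·8931·7.86 / 320603.78 = 123.27.

123.27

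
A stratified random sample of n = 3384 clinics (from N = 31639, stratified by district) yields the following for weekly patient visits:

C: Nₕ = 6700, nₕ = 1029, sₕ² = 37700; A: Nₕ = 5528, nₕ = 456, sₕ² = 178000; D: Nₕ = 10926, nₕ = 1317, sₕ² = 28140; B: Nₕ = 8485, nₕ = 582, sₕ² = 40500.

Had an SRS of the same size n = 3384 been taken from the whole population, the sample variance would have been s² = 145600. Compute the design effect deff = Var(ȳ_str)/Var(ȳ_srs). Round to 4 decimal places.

Var(ȳ_str) = Σ Wₕ²(1−fₕ)sₕ²/nₕ with Wₕ = Nₕ/31639:
  C: (6700/31639)²·(1−1029/6700)·37700/1029 = 1.3906407
  A: (5528/31639)²·(1−456/5528)·178000/456 = 10.933443
  D: (10926/31639)²·(1−1317/10926)·28140/1317 = 2.2409502
  B: (8485/31639)²·(1−582/8485)·40500/582 = 4.6615503
  → Var(ȳ_str) = 19.226584.
Var(ȳ_srs) = (1 − 3384/31639)·145600/3384 = 38.424089.
deff = 19.226584 / 38.424089 = 0.5004.

0.5004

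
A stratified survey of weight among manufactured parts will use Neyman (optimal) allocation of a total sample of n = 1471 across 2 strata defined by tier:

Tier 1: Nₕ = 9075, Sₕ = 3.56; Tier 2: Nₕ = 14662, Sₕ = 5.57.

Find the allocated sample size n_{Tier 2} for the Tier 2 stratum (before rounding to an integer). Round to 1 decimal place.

Neyman allocation: nₕ = n·NₕSₕ / Σⱼ NⱼSⱼ.
Σ NⱼSⱼ = 9075·3.56 + 14662·5.57 = 113974.34.
n_{Tier 2} = 1471·14662·5.57 / 113974.34 = 1054.0.

1054.0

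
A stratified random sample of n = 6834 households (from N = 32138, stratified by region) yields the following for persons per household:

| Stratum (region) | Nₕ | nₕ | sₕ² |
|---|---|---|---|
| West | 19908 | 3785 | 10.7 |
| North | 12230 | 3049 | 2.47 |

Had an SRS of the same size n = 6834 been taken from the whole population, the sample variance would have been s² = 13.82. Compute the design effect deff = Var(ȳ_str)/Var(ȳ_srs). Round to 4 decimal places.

0.6071

Var(ȳ_str) = Σ Wₕ²(1−fₕ)sₕ²/nₕ with Wₕ = Nₕ/32138:
  West: (19908/32138)²·(1−3785/19908)·10.7/3785 = 8.7852411 × 10^-4
  North: (12230/32138)²·(1−3049/12230)·2.47/3049 = 8.806803 × 10^-5
  → Var(ȳ_str) = 9.6659214 × 10^-4.
Var(ȳ_srs) = (1 − 6834/32138)·13.82/6834 = 0.0015922212.
deff = (9.6659214 × 10^-4) / 0.0015922212 = 0.6071.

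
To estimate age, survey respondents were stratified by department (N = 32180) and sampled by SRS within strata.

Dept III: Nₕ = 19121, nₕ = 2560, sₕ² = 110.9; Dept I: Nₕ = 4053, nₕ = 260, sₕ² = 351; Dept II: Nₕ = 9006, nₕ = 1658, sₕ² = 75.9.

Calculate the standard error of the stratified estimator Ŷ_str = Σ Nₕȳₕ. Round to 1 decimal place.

Var(Ŷ_str) = Σₕ Nₕ²(1 − fₕ)sₕ²/nₕ.
Dept III: 19121²·(1 − 2560/19121)·110.9/2560 = 1.3717935 × 10^7.
Dept I: 4053²·(1 − 260/4053)·351/260 = 2.0753589 × 10^7.
Dept II: 9006²·(1 − 1658/9006)·75.9/1658 = 3.029412 × 10^6.
Sum = 3.7500936 × 10^7.
SE = √(3.7500936 × 10^7) = 6123.8.

6123.8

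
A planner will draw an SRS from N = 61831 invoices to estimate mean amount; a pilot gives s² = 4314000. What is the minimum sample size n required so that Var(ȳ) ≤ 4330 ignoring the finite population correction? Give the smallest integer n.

997

Without fpc, n₀ = s²/D = 4314000/4330 = 996.3048.
Rounding up, n = 997.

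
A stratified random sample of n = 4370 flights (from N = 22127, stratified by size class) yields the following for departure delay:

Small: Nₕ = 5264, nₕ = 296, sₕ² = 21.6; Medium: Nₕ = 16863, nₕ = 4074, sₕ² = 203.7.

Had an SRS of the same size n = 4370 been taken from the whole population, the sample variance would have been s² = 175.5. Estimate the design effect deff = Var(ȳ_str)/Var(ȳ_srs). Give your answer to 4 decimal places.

Var(ȳ_str) = Σ Wₕ²(1−fₕ)sₕ²/nₕ with Wₕ = Nₕ/22127:
  Small: (5264/22127)²·(1−296/5264)·21.6/296 = 0.0038977541
  Medium: (16863/22127)²·(1−4074/16863)·203.7/4074 = 0.022024008
  → Var(ȳ_str) = 0.025921762.
Var(ȳ_srs) = (1 − 4370/22127)·175.5/4370 = 0.032228697.
deff = 0.025921762 / 0.032228697 = 0.8043.

0.8043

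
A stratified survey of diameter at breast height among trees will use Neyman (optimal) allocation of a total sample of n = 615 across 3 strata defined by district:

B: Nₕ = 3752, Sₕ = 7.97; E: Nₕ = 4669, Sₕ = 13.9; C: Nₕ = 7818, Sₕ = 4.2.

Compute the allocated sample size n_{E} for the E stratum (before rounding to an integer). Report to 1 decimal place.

312.7

Neyman allocation: nₕ = n·NₕSₕ / Σⱼ NⱼSⱼ.
Σ NⱼSⱼ = 3752·7.97 + 4669·13.9 + 7818·4.2 = 127638.14.
n_{E} = 615·4669·13.9 / 127638.14 = 312.7.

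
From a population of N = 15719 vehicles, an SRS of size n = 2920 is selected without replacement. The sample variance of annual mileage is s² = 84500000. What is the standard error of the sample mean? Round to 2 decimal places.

Under SRS without replacement, Var(ȳ) = (1 − f)·s²/n with f = n/N = 2920/15719 = 0.18576245.
Var(ȳ) = (1 − 0.18576245)·84500000/2920 = 0.81423755·28938.356 = 23562.696.
SE(ȳ) = √(23562.696) = 153.50.

153.50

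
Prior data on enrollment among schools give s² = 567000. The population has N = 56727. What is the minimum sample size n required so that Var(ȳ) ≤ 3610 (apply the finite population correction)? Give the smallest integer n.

Without fpc, n₀ = s²/D = 567000/3610 = 157.0637.
With fpc, (1 − n/N)·s²/n ≤ D requires n ≥ n₀/(1 + n₀/N) = 157.0637/(1 + 157.0637/56727) = 156.6300.
Rounding up, n = 157.

157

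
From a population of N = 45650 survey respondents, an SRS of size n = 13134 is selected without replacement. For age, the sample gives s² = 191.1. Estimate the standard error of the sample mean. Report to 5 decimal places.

Under SRS without replacement, Var(ȳ) = (1 − f)·s²/n with f = n/N = 13134/45650 = 0.28771084.
Var(ȳ) = (1 − 0.28771084)·191.1/13134 = 0.71228916·0.014550023 = 0.010363823.
SE(ȳ) = √(0.010363823) = 0.10180.

0.10180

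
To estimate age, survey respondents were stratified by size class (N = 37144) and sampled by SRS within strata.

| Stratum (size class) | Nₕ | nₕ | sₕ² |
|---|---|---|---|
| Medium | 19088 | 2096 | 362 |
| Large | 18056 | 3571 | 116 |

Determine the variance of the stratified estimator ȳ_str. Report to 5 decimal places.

Var(ȳ_str) = Σₕ Wₕ²(1 − fₕ)sₕ²/nₕ with Wₕ = Nₕ/N, N = 37144.
Medium: Wₕ = 0.51389188; term = 0.51389188²·(1 − 0.10980721)·362/2096 = 0.040601762.
Large: Wₕ = 0.48610812; term = 0.48610812²·(1 − 0.19777359)·116/3571 = 0.0061578746.
Sum = 0.046759637.

0.04676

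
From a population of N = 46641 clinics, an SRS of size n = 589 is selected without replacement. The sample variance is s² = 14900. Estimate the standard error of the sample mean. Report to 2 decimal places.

5.00

Under SRS without replacement, Var(ȳ) = (1 − f)·s²/n with f = n/N = 589/46641 = 0.01262837.
Var(ȳ) = (1 − 0.01262837)·14900/589 = 0.98737163·25.297114 = 24.977652.
SE(ȳ) = √(24.977652) = 5.00.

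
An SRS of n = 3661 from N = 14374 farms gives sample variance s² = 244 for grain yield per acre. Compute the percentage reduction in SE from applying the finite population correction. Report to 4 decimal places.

13.6690

f = n/N = 3661/14374 = 0.25469598.
SE_no-fpc = √(s²/n) = 0.25816362; SE_fpc = √((1−f)s²/n) = 0.22287522.
Ratio = √(1−f) = 0.86330992. Reduction = 100·(1 − 0.86330992) = 13.6690%.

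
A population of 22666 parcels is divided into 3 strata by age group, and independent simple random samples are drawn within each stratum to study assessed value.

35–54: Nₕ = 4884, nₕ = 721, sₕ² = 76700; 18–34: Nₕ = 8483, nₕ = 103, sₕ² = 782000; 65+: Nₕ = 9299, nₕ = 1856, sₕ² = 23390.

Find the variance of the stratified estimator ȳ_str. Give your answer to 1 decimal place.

1056.4

Var(ȳ_str) = Σₕ Wₕ²(1 − fₕ)sₕ²/nₕ with Wₕ = Nₕ/N, N = 22666.
35–54: Wₕ = 0.21547693; term = 0.21547693²·(1 − 0.14762490)·76700/721 = 4.2100999.
18–34: Wₕ = 0.37426101; term = 0.37426101²·(1 − 0.01214193)·782000/103 = 1050.5416.
65+: Wₕ = 0.41026207; term = 0.41026207²·(1 − 0.19959135)·23390/1856 = 1.6978009.
Sum = 1056.4495.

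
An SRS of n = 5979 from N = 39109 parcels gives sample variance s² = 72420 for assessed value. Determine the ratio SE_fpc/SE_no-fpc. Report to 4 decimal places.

f = n/N = 5979/39109 = 0.15288041.
SE_no-fpc = √(s²/n) = 3.4802864; SE_fpc = √((1−f)s²/n) = 3.2032243.
Ratio = √(1−f) = 0.92039100.

0.9204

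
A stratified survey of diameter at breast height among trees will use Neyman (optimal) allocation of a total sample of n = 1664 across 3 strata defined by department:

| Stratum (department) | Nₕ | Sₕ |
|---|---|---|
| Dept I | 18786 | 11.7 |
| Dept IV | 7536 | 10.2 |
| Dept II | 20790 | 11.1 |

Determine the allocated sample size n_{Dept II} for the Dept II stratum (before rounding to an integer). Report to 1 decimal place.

728.1

Neyman allocation: nₕ = n·NₕSₕ / Σⱼ NⱼSⱼ.
Σ NⱼSⱼ = 18786·11.7 + 7536·10.2 + 20790·11.1 = 527432.4.
n_{Dept II} = 1664·20790·11.1 / 527432.4 = 728.1.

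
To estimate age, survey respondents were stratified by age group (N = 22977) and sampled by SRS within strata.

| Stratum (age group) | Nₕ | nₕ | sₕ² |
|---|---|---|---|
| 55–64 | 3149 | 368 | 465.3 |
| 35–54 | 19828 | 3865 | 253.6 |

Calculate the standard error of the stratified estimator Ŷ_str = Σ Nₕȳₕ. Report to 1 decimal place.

5642.8

Var(Ŷ_str) = Σₕ Nₕ²(1 − fₕ)sₕ²/nₕ.
55–64: 3149²·(1 − 368/3149)·465.3/368 = 1.1072836 × 10^7.
35–54: 19828²·(1 − 3865/19828)·253.6/3865 = 2.0767928 × 10^7.
Sum = 3.1840764 × 10^7.
SE = √(3.1840764 × 10^7) = 5642.8.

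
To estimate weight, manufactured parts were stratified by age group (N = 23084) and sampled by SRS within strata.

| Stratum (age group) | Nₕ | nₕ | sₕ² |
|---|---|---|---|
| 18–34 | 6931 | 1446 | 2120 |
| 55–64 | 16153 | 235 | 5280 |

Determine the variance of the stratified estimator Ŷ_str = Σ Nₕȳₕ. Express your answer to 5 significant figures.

5.8328 × 10^9

Var(Ŷ_str) = Σₕ Nₕ²(1 − fₕ)sₕ²/nₕ.
18–34: 6931²·(1 − 1446/6931)·2120/1446 = 5.5736552 × 10^7.
55–64: 16153²·(1 − 235/16153)·5280/235 = 5.7770716 × 10^9.
Sum = 5.8328082 × 10^9.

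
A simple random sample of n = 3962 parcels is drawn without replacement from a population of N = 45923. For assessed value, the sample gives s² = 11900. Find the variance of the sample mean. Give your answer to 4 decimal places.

2.7444

Under SRS without replacement, Var(ȳ) = (1 − f)·s²/n with f = n/N = 3962/45923 = 0.08627485.
Var(ȳ) = (1 − 0.08627485)·11900/3962 = 0.91372515·3.0035336 = 2.7444042.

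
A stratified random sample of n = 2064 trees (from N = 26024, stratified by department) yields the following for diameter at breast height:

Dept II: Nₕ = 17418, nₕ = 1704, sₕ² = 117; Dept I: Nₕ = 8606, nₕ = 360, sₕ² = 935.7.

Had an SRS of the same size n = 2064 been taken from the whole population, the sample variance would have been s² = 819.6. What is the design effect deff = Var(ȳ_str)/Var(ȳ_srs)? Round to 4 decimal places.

Var(ȳ_str) = Σ Wₕ²(1−fₕ)sₕ²/nₕ with Wₕ = Nₕ/26024:
  Dept II: (17418/26024)²·(1−1704/17418)·117/1704 = 0.027749375
  Dept I: (8606/26024)²·(1−360/8606)·935.7/360 = 0.27235208
  → Var(ȳ_str) = 0.30010146.
Var(ȳ_srs) = (1 − 2064/26024)·819.6/2064 = 0.36559902.
deff = 0.30010146 / 0.36559902 = 0.8208.

0.8208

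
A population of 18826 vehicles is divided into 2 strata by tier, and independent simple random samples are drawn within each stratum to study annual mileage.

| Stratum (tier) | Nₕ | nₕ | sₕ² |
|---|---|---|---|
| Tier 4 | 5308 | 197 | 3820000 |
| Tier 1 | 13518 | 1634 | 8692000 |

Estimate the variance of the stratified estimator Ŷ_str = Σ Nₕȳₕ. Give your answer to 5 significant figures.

Var(Ŷ_str) = Σₕ Nₕ²(1 − fₕ)sₕ²/nₕ.
Tier 4: 5308²·(1 − 197/5308)·3820000/197 = 5.2605837 × 10^11.
Tier 1: 13518²·(1 − 1634/13518)·8692000/1634 = 8.5456037 × 10^11.
Sum = 1.3806187 × 10^12.

1.3806 × 10^12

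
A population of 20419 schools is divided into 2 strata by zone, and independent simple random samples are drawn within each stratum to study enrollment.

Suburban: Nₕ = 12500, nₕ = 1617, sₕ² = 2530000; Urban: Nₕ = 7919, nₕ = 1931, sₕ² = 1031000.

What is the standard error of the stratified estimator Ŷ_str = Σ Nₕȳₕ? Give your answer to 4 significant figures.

Var(Ŷ_str) = Σₕ Nₕ²(1 − fₕ)sₕ²/nₕ.
Suburban: 12500²·(1 − 1617/12500)·2530000/1617 = 2.1284779 × 10^11.
Urban: 7919²·(1 − 1931/7919)·1031000/1931 = 2.5317949 × 10^10.
Sum = 2.3816574 × 10^11.
SE = √(2.3816574 × 10^11) = 488000.

488000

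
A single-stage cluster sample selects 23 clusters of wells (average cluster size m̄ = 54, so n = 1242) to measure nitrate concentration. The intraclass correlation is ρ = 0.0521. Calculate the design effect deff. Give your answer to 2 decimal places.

3.76

deff = 1 + (54 − 1)·0.0521 = 1 + 2.7613 = 3.7613.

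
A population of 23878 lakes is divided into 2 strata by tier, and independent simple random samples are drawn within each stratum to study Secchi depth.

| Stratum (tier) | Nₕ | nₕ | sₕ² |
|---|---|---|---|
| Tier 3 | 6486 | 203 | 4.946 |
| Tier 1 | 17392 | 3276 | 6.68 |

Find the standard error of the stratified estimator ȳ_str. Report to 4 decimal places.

Var(ȳ_str) = Σₕ Wₕ²(1 − fₕ)sₕ²/nₕ with Wₕ = Nₕ/N, N = 23878.
Tier 3: Wₕ = 0.27163079; term = 0.27163079²·(1 − 0.03129818)·4.946/203 = 0.0017414306.
Tier 1: Wₕ = 0.72836921; term = 0.72836921²·(1 − 0.18836247)·6.68/3276 = 8.7800674 × 10^-4.
Sum = 0.0026194373.
SE = √(0.0026194373) = 0.0512.

0.0512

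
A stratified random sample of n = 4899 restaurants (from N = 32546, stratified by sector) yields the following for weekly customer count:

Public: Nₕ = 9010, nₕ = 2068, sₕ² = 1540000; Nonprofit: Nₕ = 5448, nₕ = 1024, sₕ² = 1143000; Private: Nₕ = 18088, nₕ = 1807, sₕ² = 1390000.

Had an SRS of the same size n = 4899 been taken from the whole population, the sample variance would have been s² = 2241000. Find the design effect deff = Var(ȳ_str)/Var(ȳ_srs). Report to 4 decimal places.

0.7289

Var(ȳ_str) = Σ Wₕ²(1−fₕ)sₕ²/nₕ with Wₕ = Nₕ/32546:
  Public: (9010/32546)²·(1−2068/9010)·1540000/2068 = 43.972823
  Nonprofit: (5448/32546)²·(1−1024/5448)·1143000/1024 = 25.398218
  Private: (18088/32546)²·(1−1807/18088)·1390000/1807 = 213.86171
  → Var(ȳ_str) = 283.23275.
Var(ȳ_srs) = (1 − 4899/32546)·2241000/4899 = 388.58391.
deff = 283.23275 / 388.58391 = 0.7289.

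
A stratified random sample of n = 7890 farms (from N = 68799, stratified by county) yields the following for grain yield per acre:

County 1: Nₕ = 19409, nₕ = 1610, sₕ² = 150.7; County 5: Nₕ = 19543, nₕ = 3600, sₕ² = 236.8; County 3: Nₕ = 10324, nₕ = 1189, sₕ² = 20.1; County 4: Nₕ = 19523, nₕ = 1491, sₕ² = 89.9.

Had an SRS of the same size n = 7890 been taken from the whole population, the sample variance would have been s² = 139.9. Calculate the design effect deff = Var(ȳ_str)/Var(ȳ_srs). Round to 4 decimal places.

1.0181

Var(ȳ_str) = Σ Wₕ²(1−fₕ)sₕ²/nₕ with Wₕ = Nₕ/68799:
  County 1: (19409/68799)²·(1−1610/19409)·150.7/1610 = 0.0068315915
  County 5: (19543/68799)²·(1−3600/19543)·236.8/3600 = 0.0043298836
  County 3: (10324/68799)²·(1−1189/10324)·20.1/1189 = 3.3682669 × 10^-4
  County 4: (19523/68799)²·(1−1491/19523)·89.9/1491 = 0.0044844403
  → Var(ȳ_str) = 0.015982742.
Var(ȳ_srs) = (1 − 7890/68799)·139.9/7890 = 0.015697846.
deff = 0.015982742 / 0.015697846 = 1.0181.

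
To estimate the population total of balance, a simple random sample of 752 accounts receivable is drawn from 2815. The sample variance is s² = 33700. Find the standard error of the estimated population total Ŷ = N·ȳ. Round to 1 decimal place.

Var(Ŷ) = N²·Var(ȳ) = N²·(1 − n/N)·s²/n.
f = 752/2815 = 0.26714032; Var(ȳ) = 0.73285968·33700/752 = 32.842249.
Var(Ŷ) = 2815² · 32.842249 = 2.6024937 × 10^8.
SE(Ŷ) = √(2.6024937 × 10^8) = 16132.2.

16132.2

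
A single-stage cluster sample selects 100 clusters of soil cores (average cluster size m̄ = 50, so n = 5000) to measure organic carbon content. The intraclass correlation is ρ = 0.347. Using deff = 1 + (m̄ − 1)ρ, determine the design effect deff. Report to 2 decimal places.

18.00

deff = 1 + (50 − 1)·0.347 = 1 + 17.003 = 18.003.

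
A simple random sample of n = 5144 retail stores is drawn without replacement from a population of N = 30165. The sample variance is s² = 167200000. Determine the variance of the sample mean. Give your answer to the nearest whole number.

26961

Under SRS without replacement, Var(ȳ) = (1 − f)·s²/n with f = n/N = 5144/30165 = 0.17052876.
Var(ȳ) = (1 − 0.17052876)·167200000/5144 = 0.82947124·32503.888 = 26961.04.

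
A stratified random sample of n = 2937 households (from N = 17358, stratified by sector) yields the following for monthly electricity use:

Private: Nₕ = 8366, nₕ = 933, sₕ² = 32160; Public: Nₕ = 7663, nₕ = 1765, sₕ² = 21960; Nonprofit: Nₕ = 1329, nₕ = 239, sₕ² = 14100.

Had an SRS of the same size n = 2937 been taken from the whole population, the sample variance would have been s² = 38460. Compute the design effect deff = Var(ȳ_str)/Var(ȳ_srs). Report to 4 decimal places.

Var(ȳ_str) = Σ Wₕ²(1−fₕ)sₕ²/nₕ with Wₕ = Nₕ/17358:
  Private: (8366/17358)²·(1−933/8366)·32160/933 = 7.1140518
  Public: (7663/17358)²·(1−1765/7663)·21960/1765 = 1.8663447
  Nonprofit: (1329/17358)²·(1−239/1329)·14100/239 = 0.28364382
  → Var(ȳ_str) = 9.2640403.
Var(ȳ_srs) = (1 − 2937/17358)·38460/2937 = 10.879302.
deff = 9.2640403 / 10.879302 = 0.8515.

0.8515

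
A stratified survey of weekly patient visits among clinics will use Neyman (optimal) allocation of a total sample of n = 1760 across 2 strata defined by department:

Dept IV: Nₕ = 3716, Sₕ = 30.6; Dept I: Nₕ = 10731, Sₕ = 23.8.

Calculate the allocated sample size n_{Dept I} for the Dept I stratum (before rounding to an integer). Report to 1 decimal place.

1217.8

Neyman allocation: nₕ = n·NₕSₕ / Σⱼ NⱼSⱼ.
Σ NⱼSⱼ = 3716·30.6 + 10731·23.8 = 369107.4.
n_{Dept I} = 1760·10731·23.8 / 369107.4 = 1217.8.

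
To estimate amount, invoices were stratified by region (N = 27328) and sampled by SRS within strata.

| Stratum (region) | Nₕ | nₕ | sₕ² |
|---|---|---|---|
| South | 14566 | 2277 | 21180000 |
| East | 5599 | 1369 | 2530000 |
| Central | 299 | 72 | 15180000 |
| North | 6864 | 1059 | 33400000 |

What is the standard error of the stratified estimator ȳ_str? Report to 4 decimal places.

63.1663

Var(ȳ_str) = Σₕ Wₕ²(1 − fₕ)sₕ²/nₕ with Wₕ = Nₕ/N, N = 27328.
South: Wₕ = 0.53300644; term = 0.53300644²·(1 − 0.15632294)·21180000/2277 = 2229.4825.
East: Wₕ = 0.20488144; term = 0.20488144²·(1 − 0.24450795)·2530000/1369 = 58.607367.
Central: Wₕ = 0.01094116; term = 0.01094116²·(1 − 0.24080268)·15180000/72 = 19.161108.
North: Wₕ = 0.25117096; term = 0.25117096²·(1 − 0.15428322)·33400000/1059 = 1682.7295.
Sum = 3989.9805.
SE = √(3989.9805) = 63.1663.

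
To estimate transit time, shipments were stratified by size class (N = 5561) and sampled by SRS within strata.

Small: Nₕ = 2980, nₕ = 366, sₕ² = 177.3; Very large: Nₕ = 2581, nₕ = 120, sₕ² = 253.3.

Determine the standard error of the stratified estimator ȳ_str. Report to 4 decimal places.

0.7454

Var(ȳ_str) = Σₕ Wₕ²(1 − fₕ)sₕ²/nₕ with Wₕ = Nₕ/N, N = 5561.
Small: Wₕ = 0.53587484; term = 0.53587484²·(1 − 0.12281879)·177.3/366 = 0.12202356.
Very large: Wₕ = 0.46412516; term = 0.46412516²·(1 − 0.04649361)·253.3/120 = 0.43355857.
Sum = 0.55558213.
SE = √(0.55558213) = 0.7454.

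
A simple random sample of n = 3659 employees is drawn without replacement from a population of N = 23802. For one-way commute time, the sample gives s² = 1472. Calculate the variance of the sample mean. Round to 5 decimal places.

Under SRS without replacement, Var(ȳ) = (1 − f)·s²/n with f = n/N = 3659/23802 = 0.15372658.
Var(ȳ) = (1 − 0.15372658)·1472/3659 = 0.84627342·0.40229571 = 0.34045217.

0.34045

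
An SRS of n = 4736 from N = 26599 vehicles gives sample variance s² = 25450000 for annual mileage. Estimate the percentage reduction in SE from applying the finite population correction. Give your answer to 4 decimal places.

f = n/N = 4736/26599 = 0.17805181.
SE_no-fpc = √(s²/n) = 73.305751; SE_fpc = √((1−f)s²/n) = 66.45999.
Ratio = √(1−f) = 0.90661359. Reduction = 100·(1 − 0.90661359) = 9.3386%.

9.3386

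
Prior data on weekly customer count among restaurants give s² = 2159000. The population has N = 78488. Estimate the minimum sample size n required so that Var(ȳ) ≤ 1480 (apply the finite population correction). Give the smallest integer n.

Without fpc, n₀ = s²/D = 2159000/1480 = 1458.7838.
With fpc, (1 − n/N)·s²/n ≤ D requires n ≥ n₀/(1 + n₀/N) = 1458.7838/(1 + 1458.7838/78488) = 1432.1655.
Rounding up, n = 1433.

1433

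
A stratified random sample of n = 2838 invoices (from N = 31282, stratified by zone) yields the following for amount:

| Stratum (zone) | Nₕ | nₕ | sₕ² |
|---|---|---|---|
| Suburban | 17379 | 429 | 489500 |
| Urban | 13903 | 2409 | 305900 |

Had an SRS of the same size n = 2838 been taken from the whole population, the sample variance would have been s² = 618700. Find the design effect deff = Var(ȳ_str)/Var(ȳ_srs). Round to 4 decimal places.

Var(ȳ_str) = Σ Wₕ²(1−fₕ)sₕ²/nₕ with Wₕ = Nₕ/31282:
  Suburban: (17379/31282)²·(1−429/17379)·489500/429 = 343.47954
  Urban: (13903/31282)²·(1−2409/13903)·305900/2409 = 20.7364
  → Var(ȳ_str) = 364.21594.
Var(ȳ_srs) = (1 − 2838/31282)·618700/2838 = 198.22749.
deff = 364.21594 / 198.22749 = 1.8374.

1.8374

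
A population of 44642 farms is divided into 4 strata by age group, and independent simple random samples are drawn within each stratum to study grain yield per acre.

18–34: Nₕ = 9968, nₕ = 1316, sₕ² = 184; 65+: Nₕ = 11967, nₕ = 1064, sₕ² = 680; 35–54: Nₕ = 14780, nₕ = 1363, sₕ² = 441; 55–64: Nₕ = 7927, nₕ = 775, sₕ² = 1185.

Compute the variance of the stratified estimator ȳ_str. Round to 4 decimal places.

Var(ȳ_str) = Σₕ Wₕ²(1 − fₕ)sₕ²/nₕ with Wₕ = Nₕ/N, N = 44642.
18–34: Wₕ = 0.22328749; term = 0.22328749²·(1 − 0.13202247)·184/1316 = 0.0060506104.
65+: Wₕ = 0.26806595; term = 0.26806595²·(1 − 0.08891117)·680/1064 = 0.041841891.
35–54: Wₕ = 0.33107836; term = 0.33107836²·(1 − 0.09221922)·441/1363 = 0.032194768.
55–64: Wₕ = 0.17756821; term = 0.17756821²·(1 − 0.09776713)·1185/775 = 0.043497643.
Sum = 0.12358491.

0.1236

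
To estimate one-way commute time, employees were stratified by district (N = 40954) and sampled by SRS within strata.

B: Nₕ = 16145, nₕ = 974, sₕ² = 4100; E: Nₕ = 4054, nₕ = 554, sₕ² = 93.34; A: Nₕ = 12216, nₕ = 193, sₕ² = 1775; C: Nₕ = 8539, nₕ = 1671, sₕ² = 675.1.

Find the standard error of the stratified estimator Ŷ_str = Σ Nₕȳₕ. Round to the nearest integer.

49070

Var(Ŷ_str) = Σₕ Nₕ²(1 − fₕ)sₕ²/nₕ.
B: 16145²·(1 − 974/16145)·4100/974 = 1.0310439 × 10^9.
E: 4054²·(1 − 554/4054)·93.34/554 = 2.390616 × 10^6.
A: 12216²·(1 − 193/12216)·1775/193 = 1.3507747 × 10^9.
C: 8539²·(1 − 1671/8539)·675.1/1671 = 2.3693486 × 10^7.
Sum = 2.4079027 × 10^9.
SE = √(2.4079027 × 10^9) = 49070.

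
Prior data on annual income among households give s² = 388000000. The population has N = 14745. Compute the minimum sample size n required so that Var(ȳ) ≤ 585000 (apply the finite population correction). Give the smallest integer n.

Without fpc, n₀ = s²/D = 388000000/585000 = 663.2479.
With fpc, (1 − n/N)·s²/n ≤ D requires n ≥ n₀/(1 + n₀/N) = 663.2479/(1 + 663.2479/14745) = 634.6984.
Rounding up, n = 635.

635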